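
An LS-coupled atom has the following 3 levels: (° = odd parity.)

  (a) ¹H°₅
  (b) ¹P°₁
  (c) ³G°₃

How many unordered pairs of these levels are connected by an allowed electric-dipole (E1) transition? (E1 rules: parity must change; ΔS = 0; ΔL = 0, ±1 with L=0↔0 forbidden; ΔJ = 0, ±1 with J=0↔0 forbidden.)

(a)–(b): forbidden (parity, ΔL, ΔJ).
(a)–(c): forbidden (parity, ΔS, ΔJ).
(b)–(c): forbidden (parity, ΔS, ΔL, ΔJ).
Allowed pairs: 0 of 3.

0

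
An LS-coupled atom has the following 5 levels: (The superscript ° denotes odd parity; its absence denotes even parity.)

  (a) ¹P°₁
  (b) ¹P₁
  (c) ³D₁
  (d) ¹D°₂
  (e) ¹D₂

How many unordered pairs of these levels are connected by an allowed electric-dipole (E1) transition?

4

(a)–(b): allowed.
(a)–(c): forbidden (ΔS).
(a)–(d): forbidden (parity).
(a)–(e): allowed.
(b)–(c): forbidden (parity, ΔS).
(b)–(d): allowed.
(b)–(e): forbidden (parity).
(c)–(d): forbidden (ΔS).
(c)–(e): forbidden (parity, ΔS).
(d)–(e): allowed.
Allowed pairs: 4 of 10.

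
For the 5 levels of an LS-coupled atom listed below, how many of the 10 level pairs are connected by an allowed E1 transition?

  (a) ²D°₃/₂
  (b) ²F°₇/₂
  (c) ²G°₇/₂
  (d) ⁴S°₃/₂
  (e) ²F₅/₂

(a)–(b): forbidden (parity, ΔJ).
(a)–(c): forbidden (parity, ΔL, ΔJ).
(a)–(d): forbidden (parity, ΔS, ΔL).
(a)–(e): allowed.
(b)–(c): forbidden (parity).
(b)–(d): forbidden (parity, ΔS, ΔL, ΔJ).
(b)–(e): allowed.
(c)–(d): forbidden (parity, ΔS, ΔL, ΔJ).
(c)–(e): allowed.
(d)–(e): forbidden (ΔS, ΔL).
Allowed pairs: 3 of 10.

3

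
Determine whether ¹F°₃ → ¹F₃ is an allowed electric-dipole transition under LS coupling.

allowed

Reading off the term symbols: S 0→0, L 3→3, J 3→3, parity odd→even.
Parity must change: odd → even — ✓.
ΔS = 0: S: 0 → 0 — ✓.
ΔL = 0, ±1 (not L=0↔0): L: 3 → 3, ΔL = +0 — ✓.
ΔJ = 0, ±1 (not J=0↔0): J: 3 → 3, ΔJ = +0 — ✓.
All four E1 rules are satisfied.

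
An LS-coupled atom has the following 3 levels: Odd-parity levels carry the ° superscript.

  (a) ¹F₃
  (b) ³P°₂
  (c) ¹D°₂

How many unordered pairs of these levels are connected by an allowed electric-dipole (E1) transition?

(a)–(b): forbidden (ΔS, ΔL).
(a)–(c): allowed.
(b)–(c): forbidden (parity, ΔS).
Allowed pairs: 1 of 3.

1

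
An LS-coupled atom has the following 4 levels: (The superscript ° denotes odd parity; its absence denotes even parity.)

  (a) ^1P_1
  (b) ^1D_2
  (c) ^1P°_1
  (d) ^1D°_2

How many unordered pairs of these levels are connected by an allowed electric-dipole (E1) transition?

(a)–(b): forbidden (parity).
(a)–(c): allowed.
(a)–(d): allowed.
(b)–(c): allowed.
(b)–(d): allowed.
(c)–(d): forbidden (parity).
Allowed pairs: 4 of 6.

4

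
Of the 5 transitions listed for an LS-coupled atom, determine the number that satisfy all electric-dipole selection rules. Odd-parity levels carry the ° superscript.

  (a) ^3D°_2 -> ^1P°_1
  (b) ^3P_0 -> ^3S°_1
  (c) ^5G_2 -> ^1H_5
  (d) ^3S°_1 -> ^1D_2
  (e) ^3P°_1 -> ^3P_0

(a) forbidden (parity, ΔS fail)
(b) allowed
(c) forbidden (parity, ΔS, ΔJ fail)
(d) forbidden (ΔS, ΔL fail)
(e) allowed
Total allowed: 2 of 5.

2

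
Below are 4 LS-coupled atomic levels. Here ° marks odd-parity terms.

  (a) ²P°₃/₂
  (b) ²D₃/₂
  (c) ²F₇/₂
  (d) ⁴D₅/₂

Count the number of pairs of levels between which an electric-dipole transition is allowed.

1

(a)–(b): allowed.
(a)–(c): forbidden (ΔL, ΔJ).
(a)–(d): forbidden (ΔS).
(b)–(c): forbidden (parity, ΔJ).
(b)–(d): forbidden (parity, ΔS).
(c)–(d): forbidden (parity, ΔS).
Allowed pairs: 1 of 6.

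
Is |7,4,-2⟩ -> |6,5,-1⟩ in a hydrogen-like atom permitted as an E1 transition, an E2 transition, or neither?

E1

Δl = 5 − 4 = +1; l_i + l_f = 9.
Δm_l = +1.
E1 (Δl = ±1, |Δm_l| ≤ 1): satisfied.
E2 (Δl = 0,±2, l_i+l_f ≥ 2, |Δm_l| ≤ 2): not satisfied.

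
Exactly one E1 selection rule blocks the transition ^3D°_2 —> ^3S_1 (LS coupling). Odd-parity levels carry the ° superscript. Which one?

the ΔL = 0, ±1 rule

Parity must change: odd → even — satisfied.
ΔS = 0: S: 1 → 1 — satisfied.
ΔL = 0, ±1 (not L=0↔0): L: 2 → 0, ΔL = -2 — violated.
ΔJ = 0, ±1 (not J=0↔0): J: 2 → 1, ΔJ = -1 — satisfied.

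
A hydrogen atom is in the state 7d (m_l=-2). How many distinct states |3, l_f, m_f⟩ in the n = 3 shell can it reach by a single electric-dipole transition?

1

E1 requires Δl = ±1, so l_f ∈ {1, 3}; with 0 ≤ l_f ≤ n_f−1 = 2, the allowed l_f values are {1}.
For l_f = 1: m_f ∈ {m_i−1, m_i, m_i+1} ∩ [−1, 1] = {-1} → 1 state.
Total: 1.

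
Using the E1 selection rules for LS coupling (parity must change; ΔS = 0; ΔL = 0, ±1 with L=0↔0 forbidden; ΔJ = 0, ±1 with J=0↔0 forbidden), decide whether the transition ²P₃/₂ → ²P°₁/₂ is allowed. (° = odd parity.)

ΔL = 0, ±1 (not L=0↔0): L: 1 → 1, ΔL = +0 — satisfied.
Parity must change: even → odd — satisfied.
ΔJ = 0, ±1 (not J=0↔0): J: 3/2 → 1/2, ΔJ = -1 — satisfied.
ΔS = 0: S: 1/2 → 1/2 — satisfied.
All four E1 rules are satisfied.

allowed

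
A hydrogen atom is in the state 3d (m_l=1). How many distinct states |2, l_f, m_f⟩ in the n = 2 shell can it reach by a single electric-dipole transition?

E1 requires Δl = ±1, so l_f ∈ {1, 3}; with 0 ≤ l_f ≤ n_f−1 = 1, the allowed l_f values are {1}.
For l_f = 1: m_f ∈ {m_i−1, m_i, m_i+1} ∩ [−1, 1] = {0, 1} → 2 states.
Total: 2.

2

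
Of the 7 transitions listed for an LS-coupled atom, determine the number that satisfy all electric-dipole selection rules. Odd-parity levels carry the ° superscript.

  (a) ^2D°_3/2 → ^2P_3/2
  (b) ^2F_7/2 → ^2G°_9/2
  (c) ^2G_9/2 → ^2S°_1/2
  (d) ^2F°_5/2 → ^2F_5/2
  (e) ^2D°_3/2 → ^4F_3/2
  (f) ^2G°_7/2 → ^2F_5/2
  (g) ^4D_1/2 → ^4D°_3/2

(a) allowed
(b) allowed
(c) forbidden (ΔL, ΔJ fail)
(d) allowed
(e) forbidden (ΔS fails)
(f) allowed
(g) allowed
Total allowed: 5 of 7.

5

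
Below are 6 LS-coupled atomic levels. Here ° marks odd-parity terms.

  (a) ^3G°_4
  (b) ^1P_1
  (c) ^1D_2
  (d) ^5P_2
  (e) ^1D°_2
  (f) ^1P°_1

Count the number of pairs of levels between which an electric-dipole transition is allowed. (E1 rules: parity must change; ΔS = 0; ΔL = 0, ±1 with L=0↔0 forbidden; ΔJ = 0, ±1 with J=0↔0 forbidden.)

(a)–(b): forbidden (ΔS, ΔL, ΔJ).
(a)–(c): forbidden (ΔS, ΔL, ΔJ).
(a)–(d): forbidden (ΔS, ΔL, ΔJ).
(a)–(e): forbidden (parity, ΔS, ΔL, ΔJ).
(a)–(f): forbidden (parity, ΔS, ΔL, ΔJ).
(b)–(c): forbidden (parity).
(b)–(d): forbidden (parity, ΔS).
(b)–(e): allowed.
(b)–(f): allowed.
(c)–(d): forbidden (parity, ΔS).
(c)–(e): allowed.
(c)–(f): allowed.
(d)–(e): forbidden (ΔS).
(d)–(f): forbidden (ΔS).
(e)–(f): forbidden (parity).
Allowed pairs: 4 of 15.

4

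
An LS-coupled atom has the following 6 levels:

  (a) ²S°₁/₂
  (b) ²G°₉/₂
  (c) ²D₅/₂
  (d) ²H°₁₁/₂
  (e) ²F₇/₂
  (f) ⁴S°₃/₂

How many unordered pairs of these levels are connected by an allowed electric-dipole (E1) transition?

1

(a)–(b): forbidden (parity, ΔL, ΔJ).
(a)–(c): forbidden (ΔL, ΔJ).
(a)–(d): forbidden (parity, ΔL, ΔJ).
(a)–(e): forbidden (ΔL, ΔJ).
(a)–(f): forbidden (parity, ΔS, ΔL).
(b)–(c): forbidden (ΔL, ΔJ).
(b)–(d): forbidden (parity).
(b)–(e): allowed.
(b)–(f): forbidden (parity, ΔS, ΔL, ΔJ).
(c)–(d): forbidden (ΔL, ΔJ).
(c)–(e): forbidden (parity).
(c)–(f): forbidden (ΔS, ΔL).
(d)–(e): forbidden (ΔL, ΔJ).
(d)–(f): forbidden (parity, ΔS, ΔL, ΔJ).
(e)–(f): forbidden (ΔS, ΔL, ΔJ).
Allowed pairs: 1 of 15.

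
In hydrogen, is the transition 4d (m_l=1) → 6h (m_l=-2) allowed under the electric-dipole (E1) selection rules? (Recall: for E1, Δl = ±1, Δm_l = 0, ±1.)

forbidden

l: 2 → 5 (Δl = +3). Δl = ±1 fails.
m_l: 1 → -2 (Δm_l = -3). |Δm_l| ≤ 1 fails.
The transition is electric-dipole forbidden.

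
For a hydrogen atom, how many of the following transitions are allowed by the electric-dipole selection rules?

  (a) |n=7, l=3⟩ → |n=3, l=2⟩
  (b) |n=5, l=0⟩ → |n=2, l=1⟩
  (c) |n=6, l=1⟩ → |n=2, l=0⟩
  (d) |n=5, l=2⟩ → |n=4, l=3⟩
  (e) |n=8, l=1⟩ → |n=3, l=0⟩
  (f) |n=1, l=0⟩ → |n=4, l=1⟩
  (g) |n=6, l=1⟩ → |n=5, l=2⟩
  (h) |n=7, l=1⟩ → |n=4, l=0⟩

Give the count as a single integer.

8

(a) allowed
(b) allowed
(c) allowed
(d) allowed
(e) allowed
(f) allowed
(g) allowed
(h) allowed
Total allowed: 8 of 8.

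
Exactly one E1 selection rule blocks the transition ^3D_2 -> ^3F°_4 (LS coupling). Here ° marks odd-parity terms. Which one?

Parity must change: even → odd — ok.
ΔS = 0: S: 1 → 1 — ok.
ΔL = 0, ±1 (not L=0↔0): L: 2 → 3, ΔL = +1 — ok.
ΔJ = 0, ±1 (not J=0↔0): J: 2 → 4, ΔJ = +2 — fails.

the ΔJ = 0, ±1 rule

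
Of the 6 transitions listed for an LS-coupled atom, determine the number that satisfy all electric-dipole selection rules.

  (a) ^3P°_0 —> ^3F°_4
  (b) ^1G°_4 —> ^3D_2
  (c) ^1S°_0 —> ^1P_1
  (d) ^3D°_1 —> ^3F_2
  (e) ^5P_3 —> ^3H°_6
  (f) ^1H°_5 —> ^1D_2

2

(a) forbidden (parity, ΔL, ΔJ fail)
(b) forbidden (ΔS, ΔL, ΔJ fail)
(c) allowed
(d) allowed
(e) forbidden (ΔS, ΔL, ΔJ fail)
(f) forbidden (ΔL, ΔJ fail)
Total allowed: 2 of 6.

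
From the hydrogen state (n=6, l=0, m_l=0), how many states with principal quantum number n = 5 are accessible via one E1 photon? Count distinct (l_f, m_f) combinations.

3

E1 requires Δl = ±1, so l_f ∈ {-1, 1}; with 0 ≤ l_f ≤ n_f−1 = 4, the allowed l_f values are {1}.
For l_f = 1: m_f ∈ {m_i−1, m_i, m_i+1} ∩ [−1, 1] = {-1, 0, 1} → 3 states.
Total: 3.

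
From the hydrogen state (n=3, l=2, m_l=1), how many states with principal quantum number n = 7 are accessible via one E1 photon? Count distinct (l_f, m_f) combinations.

5

E1 requires Δl = ±1, so l_f ∈ {1, 3}; with 0 ≤ l_f ≤ n_f−1 = 6, the allowed l_f values are {1, 3}.
For l_f = 1: m_f ∈ {m_i−1, m_i, m_i+1} ∩ [−1, 1] = {0, 1} → 2 states.
For l_f = 3: m_f ∈ {m_i−1, m_i, m_i+1} ∩ [−3, 3] = {0, 1, 2} → 3 states.
Total: 5.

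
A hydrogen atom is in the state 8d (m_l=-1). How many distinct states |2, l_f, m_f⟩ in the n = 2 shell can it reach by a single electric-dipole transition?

2

E1 requires Δl = ±1, so l_f ∈ {1, 3}; with 0 ≤ l_f ≤ n_f−1 = 1, the allowed l_f values are {1}.
For l_f = 1: m_f ∈ {m_i−1, m_i, m_i+1} ∩ [−1, 1] = {-1, 0} → 2 states.
Total: 2.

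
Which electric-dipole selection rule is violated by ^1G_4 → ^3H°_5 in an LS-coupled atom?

the ΔS = 0 rule

Initial level: S=0, L=4, J=4, parity even. Final level: S=1, L=5, J=5, parity odd.
ΔL = 0, ±1 (not L=0↔0): L: 4 → 5, ΔL = +1 — passes.
Parity must change: even → odd — passes.
ΔJ = 0, ±1 (not J=0↔0): J: 4 → 5, ΔJ = +1 — passes.
ΔS = 0: S: 0 → 1 — fails.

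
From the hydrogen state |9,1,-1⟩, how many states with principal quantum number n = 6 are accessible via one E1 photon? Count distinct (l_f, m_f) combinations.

E1 requires Δl = ±1, so l_f ∈ {0, 2}; with 0 ≤ l_f ≤ n_f−1 = 5, the allowed l_f values are {0, 2}.
For l_f = 0: m_f ∈ {m_i−1, m_i, m_i+1} ∩ [−0, 0] = {0} → 1 state.
For l_f = 2: m_f ∈ {m_i−1, m_i, m_i+1} ∩ [−2, 2] = {-2, -1, 0} → 3 states.
Total: 4.

4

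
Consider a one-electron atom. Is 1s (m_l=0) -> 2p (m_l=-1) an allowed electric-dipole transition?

allowed

l: 0 → 1 (Δl = +1). Δl = ±1 satisfied.
m_l: 0 → -1 (Δm_l = -1). |Δm_l| ≤ 1 satisfied.
All E1 selection rules are satisfied.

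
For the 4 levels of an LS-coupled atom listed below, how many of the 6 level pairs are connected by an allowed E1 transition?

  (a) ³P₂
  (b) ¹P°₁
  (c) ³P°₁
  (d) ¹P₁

2

(a)–(b): forbidden (ΔS).
(a)–(c): allowed.
(a)–(d): forbidden (parity, ΔS).
(b)–(c): forbidden (parity, ΔS).
(b)–(d): allowed.
(c)–(d): forbidden (ΔS).
Allowed pairs: 2 of 6.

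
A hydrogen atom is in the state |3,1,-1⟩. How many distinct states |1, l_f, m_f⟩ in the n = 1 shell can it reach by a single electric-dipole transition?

E1 requires Δl = ±1, so l_f ∈ {0, 2}; with 0 ≤ l_f ≤ n_f−1 = 0, the allowed l_f values are {0}.
For l_f = 0: m_f ∈ {m_i−1, m_i, m_i+1} ∩ [−0, 0] = {0} → 1 state.
Total: 1.

1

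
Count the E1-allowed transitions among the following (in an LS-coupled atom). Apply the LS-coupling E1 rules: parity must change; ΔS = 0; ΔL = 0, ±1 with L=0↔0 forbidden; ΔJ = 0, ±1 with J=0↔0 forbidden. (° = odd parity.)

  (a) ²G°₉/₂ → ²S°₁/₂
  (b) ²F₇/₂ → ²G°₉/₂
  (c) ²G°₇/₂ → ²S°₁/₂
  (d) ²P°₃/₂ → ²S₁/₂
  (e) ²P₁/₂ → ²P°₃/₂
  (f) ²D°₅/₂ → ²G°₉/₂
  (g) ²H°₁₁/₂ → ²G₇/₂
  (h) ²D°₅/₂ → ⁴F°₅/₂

3

(a) forbidden (parity, ΔL, ΔJ fail)
(b) allowed
(c) forbidden (parity, ΔL, ΔJ fail)
(d) allowed
(e) allowed
(f) forbidden (parity, ΔL, ΔJ fail)
(g) forbidden (ΔJ fails)
(h) forbidden (parity, ΔS fail)
Total allowed: 3 of 8.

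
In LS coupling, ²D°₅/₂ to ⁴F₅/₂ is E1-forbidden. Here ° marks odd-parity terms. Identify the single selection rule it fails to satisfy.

the ΔS = 0 rule

Initial level: S=1/2, L=2, J=5/2, parity odd. Final level: S=3/2, L=3, J=5/2, parity even.
ΔL = 0, ±1 (not L=0↔0): L: 2 → 3, ΔL = +1 — ✓.
ΔS = 0: S: 1/2 → 3/2 — ✗.
ΔJ = 0, ±1 (not J=0↔0): J: 5/2 → 5/2, ΔJ = +0 — ✓.
Parity must change: odd → even — ✓.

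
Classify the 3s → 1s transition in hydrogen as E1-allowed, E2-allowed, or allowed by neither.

Δl = 0 − 0 = +0; l_i + l_f = 0.
E1 (Δl = ±1): not satisfied.
E2 (Δl = 0,±2, l_i+l_f ≥ 2): not satisfied.

neither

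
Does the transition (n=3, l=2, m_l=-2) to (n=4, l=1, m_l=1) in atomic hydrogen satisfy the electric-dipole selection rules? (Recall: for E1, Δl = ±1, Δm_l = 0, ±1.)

l: 2 → 1 (Δl = -1). Δl = ±1 ✓.
m_l: -2 → 1 (Δm_l = +3). |Δm_l| ≤ 1 ✗.
The transition is electric-dipole forbidden.

forbidden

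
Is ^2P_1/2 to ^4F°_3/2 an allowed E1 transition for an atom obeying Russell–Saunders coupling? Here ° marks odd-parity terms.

forbidden

Parity must change: even → odd — ok.
ΔL = 0, ±1 (not L=0↔0): L: 1 → 3, ΔL = +2 — fails.
ΔJ = 0, ±1 (not J=0↔0): J: 1/2 → 3/2, ΔJ = +1 — ok.
ΔS = 0: S: 1/2 → 3/2 — fails.
Rule(s) violated: ΔS, ΔL.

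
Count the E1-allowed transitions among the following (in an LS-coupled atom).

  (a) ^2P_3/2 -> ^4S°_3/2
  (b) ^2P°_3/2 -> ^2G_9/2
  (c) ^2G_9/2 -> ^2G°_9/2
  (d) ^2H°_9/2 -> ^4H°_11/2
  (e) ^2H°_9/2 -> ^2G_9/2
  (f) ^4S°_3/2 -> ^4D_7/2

2

(a) forbidden (ΔS fails)
(b) forbidden (ΔL, ΔJ fail)
(c) allowed
(d) forbidden (parity, ΔS fail)
(e) allowed
(f) forbidden (ΔL, ΔJ fail)
Total allowed: 2 of 6.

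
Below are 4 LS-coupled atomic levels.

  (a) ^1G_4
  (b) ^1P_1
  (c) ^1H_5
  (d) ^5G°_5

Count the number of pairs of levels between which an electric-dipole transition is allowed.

0

(a)–(b): forbidden (parity, ΔL, ΔJ).
(a)–(c): forbidden (parity).
(a)–(d): forbidden (ΔS).
(b)–(c): forbidden (parity, ΔL, ΔJ).
(b)–(d): forbidden (ΔS, ΔL, ΔJ).
(c)–(d): forbidden (ΔS).
Allowed pairs: 0 of 6.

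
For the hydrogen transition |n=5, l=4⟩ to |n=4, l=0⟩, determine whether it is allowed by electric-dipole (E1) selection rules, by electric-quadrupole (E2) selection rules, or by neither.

neither

Δl = 0 − 4 = -4; l_i + l_f = 4.
E1 (Δl = ±1): not satisfied.
E2 (Δl = 0,±2, l_i+l_f ≥ 2): not satisfied.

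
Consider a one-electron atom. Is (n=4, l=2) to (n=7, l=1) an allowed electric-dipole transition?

allowed

Δl = 1 − 2 = -1; the E1 rule Δl = ±1 is satisfied.
All E1 selection rules are satisfied.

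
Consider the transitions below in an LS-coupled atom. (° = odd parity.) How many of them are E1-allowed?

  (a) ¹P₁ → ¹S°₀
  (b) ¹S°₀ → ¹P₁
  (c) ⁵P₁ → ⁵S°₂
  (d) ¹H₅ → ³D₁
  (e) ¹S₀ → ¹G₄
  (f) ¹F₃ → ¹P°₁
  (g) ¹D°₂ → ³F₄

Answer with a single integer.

(a) allowed
(b) allowed
(c) allowed
(d) forbidden (parity, ΔS, ΔL, ΔJ fail)
(e) forbidden (parity, ΔL, ΔJ fail)
(f) forbidden (ΔL, ΔJ fail)
(g) forbidden (ΔS, ΔJ fail)
Total allowed: 3 of 7.

3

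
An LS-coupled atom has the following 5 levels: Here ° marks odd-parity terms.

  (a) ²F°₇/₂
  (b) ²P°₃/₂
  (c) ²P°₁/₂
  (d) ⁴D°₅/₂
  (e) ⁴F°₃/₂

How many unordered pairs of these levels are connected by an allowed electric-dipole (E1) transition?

0

(a)–(b): forbidden (parity, ΔL, ΔJ).
(a)–(c): forbidden (parity, ΔL, ΔJ).
(a)–(d): forbidden (parity, ΔS).
(a)–(e): forbidden (parity, ΔS, ΔJ).
(b)–(c): forbidden (parity).
(b)–(d): forbidden (parity, ΔS).
(b)–(e): forbidden (parity, ΔS, ΔL).
(c)–(d): forbidden (parity, ΔS, ΔJ).
(c)–(e): forbidden (parity, ΔS, ΔL).
(d)–(e): forbidden (parity).
Allowed pairs: 0 of 10.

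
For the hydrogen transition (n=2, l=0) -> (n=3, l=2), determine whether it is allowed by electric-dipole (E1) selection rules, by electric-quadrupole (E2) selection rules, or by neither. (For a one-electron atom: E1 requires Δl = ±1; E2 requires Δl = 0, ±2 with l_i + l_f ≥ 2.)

E2

Δl = 2 − 0 = +2; l_i + l_f = 2.
E1 (Δl = ±1): not satisfied.
E2 (Δl = 0,±2, l_i+l_f ≥ 2): satisfied.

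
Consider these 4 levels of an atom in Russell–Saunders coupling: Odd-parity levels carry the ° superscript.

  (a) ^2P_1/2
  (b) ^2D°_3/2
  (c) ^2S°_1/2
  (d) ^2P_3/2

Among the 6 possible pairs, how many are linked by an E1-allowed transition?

(a)–(b): allowed.
(a)–(c): allowed.
(a)–(d): forbidden (parity).
(b)–(c): forbidden (parity, ΔL).
(b)–(d): allowed.
(c)–(d): allowed.
Allowed pairs: 4 of 6.

4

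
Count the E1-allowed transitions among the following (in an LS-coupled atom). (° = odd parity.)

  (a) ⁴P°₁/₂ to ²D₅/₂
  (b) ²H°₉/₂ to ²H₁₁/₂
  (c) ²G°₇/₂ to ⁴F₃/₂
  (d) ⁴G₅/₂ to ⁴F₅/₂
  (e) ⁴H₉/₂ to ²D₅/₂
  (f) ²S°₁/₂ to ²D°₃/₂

(a) forbidden (ΔS, ΔJ fail)
(b) allowed
(c) forbidden (ΔS, ΔJ fail)
(d) forbidden (parity fails)
(e) forbidden (parity, ΔS, ΔL, ΔJ fail)
(f) forbidden (parity, ΔL fail)
Total allowed: 1 of 6.

1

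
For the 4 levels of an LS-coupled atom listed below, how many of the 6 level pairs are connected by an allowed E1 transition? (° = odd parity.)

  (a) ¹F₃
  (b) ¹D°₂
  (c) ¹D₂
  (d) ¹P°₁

(a)–(b): allowed.
(a)–(c): forbidden (parity).
(a)–(d): forbidden (ΔL, ΔJ).
(b)–(c): allowed.
(b)–(d): forbidden (parity).
(c)–(d): allowed.
Allowed pairs: 3 of 6.

3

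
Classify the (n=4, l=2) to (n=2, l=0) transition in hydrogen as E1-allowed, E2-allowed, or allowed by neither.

E2

Δl = 0 − 2 = -2; l_i + l_f = 2.
E1 (Δl = ±1): not satisfied.
E2 (Δl = 0,±2, l_i+l_f ≥ 2): satisfied.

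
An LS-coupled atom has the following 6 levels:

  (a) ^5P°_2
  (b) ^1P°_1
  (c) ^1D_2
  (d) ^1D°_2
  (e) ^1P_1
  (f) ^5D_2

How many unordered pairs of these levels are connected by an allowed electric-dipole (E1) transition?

5

(a)–(b): forbidden (parity, ΔS).
(a)–(c): forbidden (ΔS).
(a)–(d): forbidden (parity, ΔS).
(a)–(e): forbidden (ΔS).
(a)–(f): allowed.
(b)–(c): allowed.
(b)–(d): forbidden (parity).
(b)–(e): allowed.
(b)–(f): forbidden (ΔS).
(c)–(d): allowed.
(c)–(e): forbidden (parity).
(c)–(f): forbidden (parity, ΔS).
(d)–(e): allowed.
(d)–(f): forbidden (ΔS).
(e)–(f): forbidden (parity, ΔS).
Allowed pairs: 5 of 15.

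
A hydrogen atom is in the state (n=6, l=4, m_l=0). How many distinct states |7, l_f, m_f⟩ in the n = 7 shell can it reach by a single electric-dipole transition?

E1 requires Δl = ±1, so l_f ∈ {3, 5}; with 0 ≤ l_f ≤ n_f−1 = 6, the allowed l_f values are {3, 5}.
For l_f = 3: m_f ∈ {m_i−1, m_i, m_i+1} ∩ [−3, 3] = {-1, 0, 1} → 3 states.
For l_f = 5: m_f ∈ {m_i−1, m_i, m_i+1} ∩ [−5, 5] = {-1, 0, 1} → 3 states.
Total: 6.

6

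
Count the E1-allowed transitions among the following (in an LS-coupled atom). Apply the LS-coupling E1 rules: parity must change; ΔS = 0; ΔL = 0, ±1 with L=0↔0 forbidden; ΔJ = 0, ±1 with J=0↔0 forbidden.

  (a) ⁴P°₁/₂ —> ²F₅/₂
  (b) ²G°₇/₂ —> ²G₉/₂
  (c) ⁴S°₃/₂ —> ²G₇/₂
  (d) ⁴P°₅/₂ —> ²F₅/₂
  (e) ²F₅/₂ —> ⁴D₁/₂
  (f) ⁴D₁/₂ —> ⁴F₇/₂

1

(a) forbidden (ΔS, ΔL, ΔJ fail)
(b) allowed
(c) forbidden (ΔS, ΔL, ΔJ fail)
(d) forbidden (ΔS, ΔL fail)
(e) forbidden (parity, ΔS, ΔJ fail)
(f) forbidden (parity, ΔJ fail)
Total allowed: 1 of 6.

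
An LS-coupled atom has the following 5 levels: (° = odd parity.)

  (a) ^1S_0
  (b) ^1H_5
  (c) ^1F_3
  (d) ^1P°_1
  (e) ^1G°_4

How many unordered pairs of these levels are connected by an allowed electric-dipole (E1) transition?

(a)–(b): forbidden (parity, ΔL, ΔJ).
(a)–(c): forbidden (parity, ΔL, ΔJ).
(a)–(d): allowed.
(a)–(e): forbidden (ΔL, ΔJ).
(b)–(c): forbidden (parity, ΔL, ΔJ).
(b)–(d): forbidden (ΔL, ΔJ).
(b)–(e): allowed.
(c)–(d): forbidden (ΔL, ΔJ).
(c)–(e): allowed.
(d)–(e): forbidden (parity, ΔL, ΔJ).
Allowed pairs: 3 of 10.

3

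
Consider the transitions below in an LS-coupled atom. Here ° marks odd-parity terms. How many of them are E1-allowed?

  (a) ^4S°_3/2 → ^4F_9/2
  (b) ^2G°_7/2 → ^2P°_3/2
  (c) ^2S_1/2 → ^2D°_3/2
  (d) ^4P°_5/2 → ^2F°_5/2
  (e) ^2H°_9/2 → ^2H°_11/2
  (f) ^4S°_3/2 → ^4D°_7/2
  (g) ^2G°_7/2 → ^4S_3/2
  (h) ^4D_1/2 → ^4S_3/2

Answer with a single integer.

(a) forbidden (ΔL, ΔJ fail)
(b) forbidden (parity, ΔL, ΔJ fail)
(c) forbidden (ΔL fails)
(d) forbidden (parity, ΔS, ΔL fail)
(e) forbidden (parity fails)
(f) forbidden (parity, ΔL, ΔJ fail)
(g) forbidden (ΔS, ΔL, ΔJ fail)
(h) forbidden (parity, ΔL fail)
Total allowed: 0 of 8.

0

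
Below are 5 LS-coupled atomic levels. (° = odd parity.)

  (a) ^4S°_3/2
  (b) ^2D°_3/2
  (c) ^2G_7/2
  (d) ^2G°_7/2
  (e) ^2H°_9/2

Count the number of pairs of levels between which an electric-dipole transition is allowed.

(a)–(b): forbidden (parity, ΔS, ΔL).
(a)–(c): forbidden (ΔS, ΔL, ΔJ).
(a)–(d): forbidden (parity, ΔS, ΔL, ΔJ).
(a)–(e): forbidden (parity, ΔS, ΔL, ΔJ).
(b)–(c): forbidden (ΔL, ΔJ).
(b)–(d): forbidden (parity, ΔL, ΔJ).
(b)–(e): forbidden (parity, ΔL, ΔJ).
(c)–(d): allowed.
(c)–(e): allowed.
(d)–(e): forbidden (parity).
Allowed pairs: 2 of 10.

2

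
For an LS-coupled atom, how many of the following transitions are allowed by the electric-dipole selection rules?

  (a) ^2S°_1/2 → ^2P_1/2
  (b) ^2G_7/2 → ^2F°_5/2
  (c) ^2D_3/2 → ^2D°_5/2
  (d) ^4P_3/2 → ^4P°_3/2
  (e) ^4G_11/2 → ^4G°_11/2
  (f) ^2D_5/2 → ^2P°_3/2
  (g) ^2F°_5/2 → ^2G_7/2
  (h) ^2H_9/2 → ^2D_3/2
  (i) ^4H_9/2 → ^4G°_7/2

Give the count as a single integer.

8

(a) allowed
(b) allowed
(c) allowed
(d) allowed
(e) allowed
(f) allowed
(g) allowed
(h) forbidden (parity, ΔL, ΔJ fail)
(i) allowed
Total allowed: 8 of 9.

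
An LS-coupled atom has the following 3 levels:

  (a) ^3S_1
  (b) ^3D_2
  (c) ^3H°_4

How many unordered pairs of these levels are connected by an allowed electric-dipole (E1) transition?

0

(a)–(b): forbidden (parity, ΔL).
(a)–(c): forbidden (ΔL, ΔJ).
(b)–(c): forbidden (ΔL, ΔJ).
Allowed pairs: 0 of 3.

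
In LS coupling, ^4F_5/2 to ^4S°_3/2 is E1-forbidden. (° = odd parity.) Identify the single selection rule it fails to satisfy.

the ΔL = 0, ±1 rule

Initial level: S=3/2, L=3, J=5/2, parity even. Final level: S=3/2, L=0, J=3/2, parity odd.
ΔJ = 0, ±1 (not J=0↔0): J: 5/2 → 3/2, ΔJ = -1 — ✓.
ΔS = 0: S: 3/2 → 3/2 — ✓.
ΔL = 0, ±1 (not L=0↔0): L: 3 → 0, ΔL = -3 — ✗.
Parity must change: even → odd — ✓.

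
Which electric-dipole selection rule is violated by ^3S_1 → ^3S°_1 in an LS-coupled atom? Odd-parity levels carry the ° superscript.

the L=0 ↔ L=0 exclusion

Reading off the term symbols: S 1→1, L 0→0, J 1→1, parity even→odd.
Parity must change: even → odd — satisfied.
ΔJ = 0, ±1 (not J=0↔0): J: 1 → 1, ΔJ = +0 — satisfied.
ΔS = 0: S: 1 → 1 — satisfied.
ΔL = 0, ±1 (not L=0↔0): L: 0 → 0, ΔL = +0 — violated.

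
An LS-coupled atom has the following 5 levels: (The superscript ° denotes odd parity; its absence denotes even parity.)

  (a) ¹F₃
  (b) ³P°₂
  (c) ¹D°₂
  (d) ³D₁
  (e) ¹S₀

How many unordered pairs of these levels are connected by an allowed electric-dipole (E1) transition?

(a)–(b): forbidden (ΔS, ΔL).
(a)–(c): allowed.
(a)–(d): forbidden (parity, ΔS, ΔJ).
(a)–(e): forbidden (parity, ΔL, ΔJ).
(b)–(c): forbidden (parity, ΔS).
(b)–(d): allowed.
(b)–(e): forbidden (ΔS, ΔJ).
(c)–(d): forbidden (ΔS).
(c)–(e): forbidden (ΔL, ΔJ).
(d)–(e): forbidden (parity, ΔS, ΔL).
Allowed pairs: 2 of 10.

2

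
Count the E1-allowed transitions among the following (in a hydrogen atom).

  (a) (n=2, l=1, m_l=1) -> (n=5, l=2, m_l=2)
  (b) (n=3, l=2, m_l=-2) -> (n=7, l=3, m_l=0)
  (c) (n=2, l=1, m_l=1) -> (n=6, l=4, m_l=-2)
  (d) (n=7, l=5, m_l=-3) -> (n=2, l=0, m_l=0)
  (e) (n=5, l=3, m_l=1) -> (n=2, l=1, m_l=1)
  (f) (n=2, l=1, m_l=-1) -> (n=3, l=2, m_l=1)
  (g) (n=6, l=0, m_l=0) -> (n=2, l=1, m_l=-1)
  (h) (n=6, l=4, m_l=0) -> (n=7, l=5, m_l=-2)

2

(a) allowed
(b) forbidden — Δm_l = +2 (E1 requires Δm_l = 0, ±1)
(c) forbidden — Δl = +3 (E1 requires Δl = ±1); Δm_l = -3 (E1 requires Δm_l = 0, ±1)
(d) forbidden — Δl = -5 (E1 requires Δl = ±1); Δm_l = +3 (E1 requires Δm_l = 0, ±1)
(e) forbidden — Δl = -2 (E1 requires Δl = ±1)
(f) forbidden — Δm_l = +2 (E1 requires Δm_l = 0, ±1)
(g) allowed
(h) forbidden — Δm_l = -2 (E1 requires Δm_l = 0, ±1)
Total allowed: 2 of 8.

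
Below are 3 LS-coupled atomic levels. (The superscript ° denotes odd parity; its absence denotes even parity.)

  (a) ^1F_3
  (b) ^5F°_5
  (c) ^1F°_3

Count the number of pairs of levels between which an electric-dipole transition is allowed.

(a)–(b): forbidden (ΔS, ΔJ).
(a)–(c): allowed.
(b)–(c): forbidden (parity, ΔS, ΔJ).
Allowed pairs: 1 of 3.

1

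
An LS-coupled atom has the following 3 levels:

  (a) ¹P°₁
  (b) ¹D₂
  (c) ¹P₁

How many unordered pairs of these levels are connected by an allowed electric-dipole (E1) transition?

2

(a)–(b): allowed.
(a)–(c): allowed.
(b)–(c): forbidden (parity).
Allowed pairs: 2 of 3.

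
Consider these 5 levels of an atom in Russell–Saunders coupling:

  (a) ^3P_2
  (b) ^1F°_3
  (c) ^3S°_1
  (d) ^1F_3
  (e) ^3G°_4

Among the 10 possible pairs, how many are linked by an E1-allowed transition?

(a)–(b): forbidden (ΔS, ΔL).
(a)–(c): allowed.
(a)–(d): forbidden (parity, ΔS, ΔL).
(a)–(e): forbidden (ΔL, ΔJ).
(b)–(c): forbidden (parity, ΔS, ΔL, ΔJ).
(b)–(d): allowed.
(b)–(e): forbidden (parity, ΔS).
(c)–(d): forbidden (ΔS, ΔL, ΔJ).
(c)–(e): forbidden (parity, ΔL, ΔJ).
(d)–(e): forbidden (ΔS).
Allowed pairs: 2 of 10.

2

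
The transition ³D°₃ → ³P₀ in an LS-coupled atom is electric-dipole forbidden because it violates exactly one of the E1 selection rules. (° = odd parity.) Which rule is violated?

the ΔJ = 0, ±1 rule

Initial level: S=1, L=2, J=3, parity odd. Final level: S=1, L=1, J=0, parity even.
Parity must change: odd → even — passes.
ΔL = 0, ±1 (not L=0↔0): L: 2 → 1, ΔL = -1 — passes.
ΔS = 0: S: 1 → 1 — passes.
ΔJ = 0, ±1 (not J=0↔0): J: 3 → 0, ΔJ = -3 — fails.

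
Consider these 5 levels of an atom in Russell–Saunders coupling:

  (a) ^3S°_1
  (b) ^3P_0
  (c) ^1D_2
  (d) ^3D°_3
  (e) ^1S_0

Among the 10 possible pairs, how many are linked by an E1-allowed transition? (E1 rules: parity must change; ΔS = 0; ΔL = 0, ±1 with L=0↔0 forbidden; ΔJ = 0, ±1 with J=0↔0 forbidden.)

(a)–(b): allowed.
(a)–(c): forbidden (ΔS, ΔL).
(a)–(d): forbidden (parity, ΔL, ΔJ).
(a)–(e): forbidden (ΔS, ΔL).
(b)–(c): forbidden (parity, ΔS, ΔJ).
(b)–(d): forbidden (ΔJ).
(b)–(e): forbidden (parity, ΔS, ΔJ).
(c)–(d): forbidden (ΔS).
(c)–(e): forbidden (parity, ΔL, ΔJ).
(d)–(e): forbidden (ΔS, ΔL, ΔJ).
Allowed pairs: 1 of 10.

1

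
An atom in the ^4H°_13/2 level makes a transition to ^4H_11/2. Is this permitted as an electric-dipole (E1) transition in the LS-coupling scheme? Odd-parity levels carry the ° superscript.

Initial level: S=3/2, L=5, J=13/2, parity odd. Final level: S=3/2, L=5, J=11/2, parity even.
Parity must change: odd → even — satisfied.
ΔS = 0: S: 3/2 → 3/2 — satisfied.
ΔL = 0, ±1 (not L=0↔0): L: 5 → 5, ΔL = +0 — satisfied.
ΔJ = 0, ±1 (not J=0↔0): J: 13/2 → 11/2, ΔJ = -1 — satisfied.
All four E1 rules are satisfied.

allowed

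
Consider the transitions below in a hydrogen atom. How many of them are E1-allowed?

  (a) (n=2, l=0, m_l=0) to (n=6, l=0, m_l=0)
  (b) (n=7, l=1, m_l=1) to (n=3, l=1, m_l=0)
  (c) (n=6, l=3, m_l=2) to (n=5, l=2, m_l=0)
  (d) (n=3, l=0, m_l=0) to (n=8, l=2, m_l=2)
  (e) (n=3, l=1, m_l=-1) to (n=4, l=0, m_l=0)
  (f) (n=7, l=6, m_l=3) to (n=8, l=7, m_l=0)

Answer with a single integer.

(a) forbidden — Δl = +0 (E1 requires Δl = ±1)
(b) forbidden — Δl = +0 (E1 requires Δl = ±1)
(c) forbidden — Δm_l = -2 (E1 requires Δm_l = 0, ±1)
(d) forbidden — Δl = +2 (E1 requires Δl = ±1); Δm_l = +2 (E1 requires Δm_l = 0, ±1)
(e) allowed
(f) forbidden — Δm_l = -3 (E1 requires Δm_l = 0, ±1)
Total allowed: 1 of 6.

1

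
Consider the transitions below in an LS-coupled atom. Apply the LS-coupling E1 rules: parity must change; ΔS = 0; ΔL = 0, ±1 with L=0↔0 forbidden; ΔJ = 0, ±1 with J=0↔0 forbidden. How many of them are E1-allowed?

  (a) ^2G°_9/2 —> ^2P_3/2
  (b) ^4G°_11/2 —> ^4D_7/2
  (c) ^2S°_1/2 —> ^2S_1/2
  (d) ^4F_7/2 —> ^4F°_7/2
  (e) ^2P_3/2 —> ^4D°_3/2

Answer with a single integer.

(a) forbidden (ΔL, ΔJ fail)
(b) forbidden (ΔL, ΔJ fail)
(c) forbidden (ΔL fails)
(d) allowed
(e) forbidden (ΔS fails)
Total allowed: 1 of 5.

1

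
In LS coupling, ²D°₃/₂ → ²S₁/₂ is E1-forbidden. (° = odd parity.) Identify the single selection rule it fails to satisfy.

Parity must change: odd → even — ok.
ΔS = 0: S: 1/2 → 1/2 — ok.
ΔL = 0, ±1 (not L=0↔0): L: 2 → 0, ΔL = -2 — fails.
ΔJ = 0, ±1 (not J=0↔0): J: 3/2 → 1/2, ΔJ = -1 — ok.

the ΔL = 0, ±1 rule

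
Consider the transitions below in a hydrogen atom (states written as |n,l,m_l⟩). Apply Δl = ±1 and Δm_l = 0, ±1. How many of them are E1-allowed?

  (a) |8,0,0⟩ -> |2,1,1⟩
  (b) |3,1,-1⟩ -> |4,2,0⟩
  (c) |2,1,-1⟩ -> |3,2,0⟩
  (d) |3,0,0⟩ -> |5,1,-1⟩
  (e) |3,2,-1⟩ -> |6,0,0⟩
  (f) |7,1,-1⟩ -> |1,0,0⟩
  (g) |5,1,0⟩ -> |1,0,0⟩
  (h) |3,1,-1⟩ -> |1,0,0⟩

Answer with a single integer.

(a) allowed
(b) allowed
(c) allowed
(d) allowed
(e) forbidden — Δl = -2 (E1 requires Δl = ±1)
(f) allowed
(g) allowed
(h) allowed
Total allowed: 7 of 8.

7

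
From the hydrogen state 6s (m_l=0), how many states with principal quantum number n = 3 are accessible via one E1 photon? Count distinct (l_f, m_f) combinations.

3

E1 requires Δl = ±1, so l_f ∈ {-1, 1}; with 0 ≤ l_f ≤ n_f−1 = 2, the allowed l_f values are {1}.
For l_f = 1: m_f ∈ {m_i−1, m_i, m_i+1} ∩ [−1, 1] = {-1, 0, 1} → 3 states.
Total: 3.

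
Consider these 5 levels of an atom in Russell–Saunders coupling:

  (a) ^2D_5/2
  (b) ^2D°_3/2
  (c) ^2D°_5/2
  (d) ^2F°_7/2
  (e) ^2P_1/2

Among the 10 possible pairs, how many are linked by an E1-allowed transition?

4

(a)–(b): allowed.
(a)–(c): allowed.
(a)–(d): allowed.
(a)–(e): forbidden (parity, ΔJ).
(b)–(c): forbidden (parity).
(b)–(d): forbidden (parity, ΔJ).
(b)–(e): allowed.
(c)–(d): forbidden (parity).
(c)–(e): forbidden (ΔJ).
(d)–(e): forbidden (ΔL, ΔJ).
Allowed pairs: 4 of 10.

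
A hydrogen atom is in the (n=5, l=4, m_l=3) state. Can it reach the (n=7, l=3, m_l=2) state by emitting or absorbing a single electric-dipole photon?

allowed

Δl = 3 − 4 = -1; the E1 rule Δl = ±1 is ok.
m_l: 3 → 2 (Δm_l = -1). |Δm_l| ≤ 1 ok.
All E1 selection rules are satisfied.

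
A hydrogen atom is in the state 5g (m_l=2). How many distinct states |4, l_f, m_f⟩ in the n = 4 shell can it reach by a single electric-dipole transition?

3

E1 requires Δl = ±1, so l_f ∈ {3, 5}; with 0 ≤ l_f ≤ n_f−1 = 3, the allowed l_f values are {3}.
For l_f = 3: m_f ∈ {m_i−1, m_i, m_i+1} ∩ [−3, 3] = {1, 2, 3} → 3 states.
Total: 3.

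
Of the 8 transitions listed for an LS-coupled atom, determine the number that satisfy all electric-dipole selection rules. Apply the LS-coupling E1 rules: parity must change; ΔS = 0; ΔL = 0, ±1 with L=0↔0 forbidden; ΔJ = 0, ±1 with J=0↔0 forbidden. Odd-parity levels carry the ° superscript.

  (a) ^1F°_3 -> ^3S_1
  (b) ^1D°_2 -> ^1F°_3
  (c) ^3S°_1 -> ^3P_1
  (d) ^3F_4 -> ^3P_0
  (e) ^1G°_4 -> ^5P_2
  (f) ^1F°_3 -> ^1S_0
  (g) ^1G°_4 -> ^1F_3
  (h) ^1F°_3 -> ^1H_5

2

(a) forbidden (ΔS, ΔL, ΔJ fail)
(b) forbidden (parity fails)
(c) allowed
(d) forbidden (parity, ΔL, ΔJ fail)
(e) forbidden (ΔS, ΔL, ΔJ fail)
(f) forbidden (ΔL, ΔJ fail)
(g) allowed
(h) forbidden (ΔL, ΔJ fail)
Total allowed: 2 of 8.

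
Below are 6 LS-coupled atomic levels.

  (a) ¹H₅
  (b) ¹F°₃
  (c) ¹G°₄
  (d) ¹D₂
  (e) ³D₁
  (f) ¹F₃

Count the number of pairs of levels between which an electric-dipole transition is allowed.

(a)–(b): forbidden (ΔL, ΔJ).
(a)–(c): allowed.
(a)–(d): forbidden (parity, ΔL, ΔJ).
(a)–(e): forbidden (parity, ΔS, ΔL, ΔJ).
(a)–(f): forbidden (parity, ΔL, ΔJ).
(b)–(c): forbidden (parity).
(b)–(d): allowed.
(b)–(e): forbidden (ΔS, ΔJ).
(b)–(f): allowed.
(c)–(d): forbidden (ΔL, ΔJ).
(c)–(e): forbidden (ΔS, ΔL, ΔJ).
(c)–(f): allowed.
(d)–(e): forbidden (parity, ΔS).
(d)–(f): forbidden (parity).
(e)–(f): forbidden (parity, ΔS, ΔJ).
Allowed pairs: 4 of 15.

4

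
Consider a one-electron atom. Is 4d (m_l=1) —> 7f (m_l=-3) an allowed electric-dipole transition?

Δl = 3 − 2 = +1; the E1 rule Δl = ±1 is satisfied.
Δm_l = -3 − (1) = -4. E1 requires Δm_l = 0, ±1: violated.
The transition is electric-dipole forbidden.

forbidden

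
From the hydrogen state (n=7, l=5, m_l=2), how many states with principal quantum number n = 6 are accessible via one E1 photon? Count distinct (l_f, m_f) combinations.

E1 requires Δl = ±1, so l_f ∈ {4, 6}; with 0 ≤ l_f ≤ n_f−1 = 5, the allowed l_f values are {4}.
For l_f = 4: m_f ∈ {m_i−1, m_i, m_i+1} ∩ [−4, 4] = {1, 2, 3} → 3 states.
Total: 3.

3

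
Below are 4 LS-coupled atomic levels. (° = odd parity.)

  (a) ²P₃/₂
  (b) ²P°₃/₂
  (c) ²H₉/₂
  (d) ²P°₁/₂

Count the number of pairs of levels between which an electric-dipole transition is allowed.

2

(a)–(b): allowed.
(a)–(c): forbidden (parity, ΔL, ΔJ).
(a)–(d): allowed.
(b)–(c): forbidden (ΔL, ΔJ).
(b)–(d): forbidden (parity).
(c)–(d): forbidden (ΔL, ΔJ).
Allowed pairs: 2 of 6.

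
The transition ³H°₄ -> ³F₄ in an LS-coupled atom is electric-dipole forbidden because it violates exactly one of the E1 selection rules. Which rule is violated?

the ΔL = 0, ±1 rule

Initial level: S=1, L=5, J=4, parity odd. Final level: S=1, L=3, J=4, parity even.
ΔJ = 0, ±1 (not J=0↔0): J: 4 → 4, ΔJ = +0 — ✓.
ΔS = 0: S: 1 → 1 — ✓.
ΔL = 0, ±1 (not L=0↔0): L: 5 → 3, ΔL = -2 — ✗.
Parity must change: odd → even — ✓.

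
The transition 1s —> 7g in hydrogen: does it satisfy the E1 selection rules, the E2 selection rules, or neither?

neither

Δl = 4 − 0 = +4; l_i + l_f = 4.
E1 (Δl = ±1): not satisfied.
E2 (Δl = 0,±2, l_i+l_f ≥ 2): not satisfied.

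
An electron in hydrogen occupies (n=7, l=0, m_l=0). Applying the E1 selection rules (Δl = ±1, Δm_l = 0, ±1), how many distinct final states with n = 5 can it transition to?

E1 requires Δl = ±1, so l_f ∈ {-1, 1}; with 0 ≤ l_f ≤ n_f−1 = 4, the allowed l_f values are {1}.
For l_f = 1: m_f ∈ {m_i−1, m_i, m_i+1} ∩ [−1, 1] = {-1, 0, 1} → 3 states.
Total: 3.

3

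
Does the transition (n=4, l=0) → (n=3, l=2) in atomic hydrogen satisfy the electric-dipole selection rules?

forbidden

l: 0 → 2 (Δl = +2). Δl = ±1 fails.
The transition is electric-dipole forbidden.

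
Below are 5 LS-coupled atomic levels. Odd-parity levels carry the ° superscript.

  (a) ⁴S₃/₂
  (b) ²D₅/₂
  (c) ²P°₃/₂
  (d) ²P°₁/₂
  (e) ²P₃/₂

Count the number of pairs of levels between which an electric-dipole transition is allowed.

(a)–(b): forbidden (parity, ΔS, ΔL).
(a)–(c): forbidden (ΔS).
(a)–(d): forbidden (ΔS).
(a)–(e): forbidden (parity, ΔS).
(b)–(c): allowed.
(b)–(d): forbidden (ΔJ).
(b)–(e): forbidden (parity).
(c)–(d): forbidden (parity).
(c)–(e): allowed.
(d)–(e): allowed.
Allowed pairs: 3 of 10.

3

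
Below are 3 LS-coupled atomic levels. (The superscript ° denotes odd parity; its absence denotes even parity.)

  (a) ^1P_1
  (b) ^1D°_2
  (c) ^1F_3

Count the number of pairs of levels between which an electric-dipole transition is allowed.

(a)–(b): allowed.
(a)–(c): forbidden (parity, ΔL, ΔJ).
(b)–(c): allowed.
Allowed pairs: 2 of 3.

2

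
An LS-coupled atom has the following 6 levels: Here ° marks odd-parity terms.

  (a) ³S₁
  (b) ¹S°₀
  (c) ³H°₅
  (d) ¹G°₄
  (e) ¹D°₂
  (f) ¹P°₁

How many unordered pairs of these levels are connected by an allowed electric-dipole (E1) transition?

(a)–(b): forbidden (ΔS, ΔL).
(a)–(c): forbidden (ΔL, ΔJ).
(a)–(d): forbidden (ΔS, ΔL, ΔJ).
(a)–(e): forbidden (ΔS, ΔL).
(a)–(f): forbidden (ΔS).
(b)–(c): forbidden (parity, ΔS, ΔL, ΔJ).
(b)–(d): forbidden (parity, ΔL, ΔJ).
(b)–(e): forbidden (parity, ΔL, ΔJ).
(b)–(f): forbidden (parity).
(c)–(d): forbidden (parity, ΔS).
(c)–(e): forbidden (parity, ΔS, ΔL, ΔJ).
(c)–(f): forbidden (parity, ΔS, ΔL, ΔJ).
(d)–(e): forbidden (parity, ΔL, ΔJ).
(d)–(f): forbidden (parity, ΔL, ΔJ).
(e)–(f): forbidden (parity).
Allowed pairs: 0 of 15.

0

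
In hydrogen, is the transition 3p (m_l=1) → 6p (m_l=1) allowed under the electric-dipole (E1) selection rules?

forbidden

l: 1 → 1 (Δl = +0). Δl = ±1 ✗.
Δm_l = 1 − (1) = +0. E1 requires Δm_l = 0, ±1: ✓.
The transition is electric-dipole forbidden.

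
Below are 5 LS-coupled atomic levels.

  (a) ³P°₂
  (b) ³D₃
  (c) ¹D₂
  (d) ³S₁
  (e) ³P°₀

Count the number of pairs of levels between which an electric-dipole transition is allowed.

(a)–(b): allowed.
(a)–(c): forbidden (ΔS).
(a)–(d): allowed.
(a)–(e): forbidden (parity, ΔJ).
(b)–(c): forbidden (parity, ΔS).
(b)–(d): forbidden (parity, ΔL, ΔJ).
(b)–(e): forbidden (ΔJ).
(c)–(d): forbidden (parity, ΔS, ΔL).
(c)–(e): forbidden (ΔS, ΔJ).
(d)–(e): allowed.
Allowed pairs: 3 of 10.

3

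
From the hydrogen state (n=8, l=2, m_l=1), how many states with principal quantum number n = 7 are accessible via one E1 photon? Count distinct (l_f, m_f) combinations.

E1 requires Δl = ±1, so l_f ∈ {1, 3}; with 0 ≤ l_f ≤ n_f−1 = 6, the allowed l_f values are {1, 3}.
For l_f = 1: m_f ∈ {m_i−1, m_i, m_i+1} ∩ [−1, 1] = {0, 1} → 2 states.
For l_f = 3: m_f ∈ {m_i−1, m_i, m_i+1} ∩ [−3, 3] = {0, 1, 2} → 3 states.
Total: 5.

5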